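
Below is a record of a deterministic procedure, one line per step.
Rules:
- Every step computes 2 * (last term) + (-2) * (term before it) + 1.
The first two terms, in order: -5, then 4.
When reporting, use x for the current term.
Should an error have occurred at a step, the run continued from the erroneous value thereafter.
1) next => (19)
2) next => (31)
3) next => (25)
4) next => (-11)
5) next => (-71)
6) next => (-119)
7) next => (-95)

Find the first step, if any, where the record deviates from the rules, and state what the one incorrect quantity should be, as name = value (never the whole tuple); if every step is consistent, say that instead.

no error

step 1: x = 2*(4) + (-2)*(-5) + (1) = 19 -> consistent with the record
step 2: x = 2*(19) + (-2)*(4) + (1) = 31 -> in agreement
step 3: x = 2*(31) + (-2)*(19) + (1) = 25 -> checks out
step 4: x = 2*(25) + (-2)*(31) + (1) = -11 -> confirmed correct
step 5: x = 2*(-11) + (-2)*(25) + (1) = -71 -> in agreement
step 6: x = 2*(-71) + (-2)*(-11) + (1) = -119 -> no discrepancy
step 7: x = 2*(-119) + (-2)*(-71) + (1) = -95 -> no discrepancy
Every step is consistent.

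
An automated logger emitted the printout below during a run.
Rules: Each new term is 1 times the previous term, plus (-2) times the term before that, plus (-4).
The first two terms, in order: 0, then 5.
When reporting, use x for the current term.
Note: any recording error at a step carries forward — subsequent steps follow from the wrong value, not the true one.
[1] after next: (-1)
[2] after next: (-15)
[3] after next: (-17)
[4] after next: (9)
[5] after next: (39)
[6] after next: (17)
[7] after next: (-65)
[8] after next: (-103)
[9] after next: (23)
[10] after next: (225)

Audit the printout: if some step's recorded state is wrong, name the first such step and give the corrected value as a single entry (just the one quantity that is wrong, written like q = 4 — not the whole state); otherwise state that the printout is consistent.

Recomputing the run from the initial state:
step 1: x = 1
step 2: x = -13
step 3: x = -19
step 4: x = 3
step 5: x = 37
step 6: x = 27
step 7: x = -51
step 8: x = -109
step 9: x = -11
step 10: x = 203
The first disagreement with the printout is at step 1, where the value should be x = 1.

step 1, x = 1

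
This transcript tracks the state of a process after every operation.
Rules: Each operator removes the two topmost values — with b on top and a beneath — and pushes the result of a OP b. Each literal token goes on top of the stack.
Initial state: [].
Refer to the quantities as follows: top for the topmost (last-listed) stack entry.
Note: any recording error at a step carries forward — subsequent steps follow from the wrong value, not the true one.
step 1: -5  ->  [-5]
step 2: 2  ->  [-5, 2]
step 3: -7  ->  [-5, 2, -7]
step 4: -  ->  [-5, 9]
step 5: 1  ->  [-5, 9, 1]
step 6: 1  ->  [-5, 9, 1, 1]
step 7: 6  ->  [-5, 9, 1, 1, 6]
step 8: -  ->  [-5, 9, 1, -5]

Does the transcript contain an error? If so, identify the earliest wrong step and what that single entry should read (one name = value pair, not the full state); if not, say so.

no error

Step 1: push -5: top = -5 — verified.
Step 2: push 2: top = 2 — agrees with the transcript.
Step 3: push -7: top = -7 — checks out.
Step 4: 2 - -7 = 9 — verified.
Step 5: push 1: top = 1 — exactly as logged.
Step 6: push 1: top = 1 — checks out.
Step 7: push 6: top = 6 — checks out.
Step 8: 1 - 6 = -5 — same as recorded.
Nothing is out of place; the run is error-free.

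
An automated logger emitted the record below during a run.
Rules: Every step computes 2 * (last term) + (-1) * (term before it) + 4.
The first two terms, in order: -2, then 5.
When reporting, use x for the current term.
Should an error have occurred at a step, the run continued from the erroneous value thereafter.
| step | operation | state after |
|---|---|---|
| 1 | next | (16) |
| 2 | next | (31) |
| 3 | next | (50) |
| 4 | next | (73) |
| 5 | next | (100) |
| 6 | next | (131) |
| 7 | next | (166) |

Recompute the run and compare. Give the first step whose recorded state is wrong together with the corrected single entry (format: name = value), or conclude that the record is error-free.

Step 1: x = 2*(5) + (-1)*(-2) + (4) = 16 — no discrepancy.
Step 2: x = 2*(16) + (-1)*(5) + (4) = 31 — same as recorded.
Step 3: x = 2*(31) + (-1)*(16) + (4) = 50 — checks out.
Step 4: x = 2*(50) + (-1)*(31) + (4) = 73 — exactly as logged.
Step 5: x = 2*(73) + (-1)*(50) + (4) = 100 — no discrepancy.
Step 6: x = 2*(100) + (-1)*(73) + (4) = 131 — matches.
Step 7: x = 2*(131) + (-1)*(100) + (4) = 166 — confirmed correct.
No step deviates from the rules.

no error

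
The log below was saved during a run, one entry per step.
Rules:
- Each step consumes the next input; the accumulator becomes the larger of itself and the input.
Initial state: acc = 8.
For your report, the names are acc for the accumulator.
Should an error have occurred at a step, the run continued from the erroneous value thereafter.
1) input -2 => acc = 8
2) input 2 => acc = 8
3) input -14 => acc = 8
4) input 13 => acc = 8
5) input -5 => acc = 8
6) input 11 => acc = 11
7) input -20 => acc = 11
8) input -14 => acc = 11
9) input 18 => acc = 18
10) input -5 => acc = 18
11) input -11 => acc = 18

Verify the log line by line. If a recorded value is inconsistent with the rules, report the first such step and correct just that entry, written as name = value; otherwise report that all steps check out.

Recomputing the run from the initial state:
step 1: acc = 8
step 2: acc = 8
step 3: acc = 8
step 4: acc = 13
step 5: acc = 13
step 6: acc = 13
step 7: acc = 13
step 8: acc = 13
step 9: acc = 18
step 10: acc = 18
step 11: acc = 18
The first disagreement with the log is at step 4, where the value should be acc = 13.

step 4, acc = 13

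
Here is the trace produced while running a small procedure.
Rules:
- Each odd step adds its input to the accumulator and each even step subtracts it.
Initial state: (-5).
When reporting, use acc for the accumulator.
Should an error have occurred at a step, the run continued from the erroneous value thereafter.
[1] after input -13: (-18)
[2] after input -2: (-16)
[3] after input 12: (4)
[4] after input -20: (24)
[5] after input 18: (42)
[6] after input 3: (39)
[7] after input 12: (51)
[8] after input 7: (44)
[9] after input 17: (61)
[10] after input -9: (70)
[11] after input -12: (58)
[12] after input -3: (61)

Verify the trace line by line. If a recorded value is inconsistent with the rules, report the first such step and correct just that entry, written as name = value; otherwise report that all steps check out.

step 3, acc = -4

Recomputing the run from the initial state:
step 1: acc = -18
step 2: acc = -16
step 3: acc = -4
step 4: acc = 16
step 5: acc = 34
step 6: acc = 31
step 7: acc = 43
step 8: acc = 36
step 9: acc = 53
step 10: acc = 62
step 11: acc = 50
step 12: acc = 53
The first disagreement with the trace is at step 3, where the value should be acc = -4.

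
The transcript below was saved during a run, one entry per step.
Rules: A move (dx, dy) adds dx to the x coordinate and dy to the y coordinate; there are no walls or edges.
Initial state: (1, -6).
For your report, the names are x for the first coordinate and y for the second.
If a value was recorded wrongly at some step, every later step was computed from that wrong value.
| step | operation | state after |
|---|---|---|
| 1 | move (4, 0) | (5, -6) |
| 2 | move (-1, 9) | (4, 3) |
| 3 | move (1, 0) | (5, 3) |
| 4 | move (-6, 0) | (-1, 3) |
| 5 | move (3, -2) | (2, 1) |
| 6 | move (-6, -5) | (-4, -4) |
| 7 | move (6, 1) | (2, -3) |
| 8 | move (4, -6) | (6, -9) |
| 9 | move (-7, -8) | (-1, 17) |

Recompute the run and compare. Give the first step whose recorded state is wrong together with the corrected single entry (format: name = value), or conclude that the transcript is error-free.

step 9, y = -17

Step 1: x = 1 + (4) = 5, y = -6 + (0) = -6 — matches.
Step 2: x = 5 + (-1) = 4, y = -6 + (9) = 3 — consistent with the transcript.
Step 3: x = 4 + (1) = 5, y = 3 + (0) = 3 — verified.
Step 4: x = 5 + (-6) = -1, y = 3 + (0) = 3 — matches.
Step 5: x = -1 + (3) = 2, y = 3 + (-2) = 1 — in agreement.
Step 6: x = 2 + (-6) = -4, y = 1 + (-5) = -4 — checks out.
Step 7: x = -4 + (6) = 2, y = -4 + (1) = -3 — checks out.
Step 8: x = 2 + (4) = 6, y = -3 + (-6) = -9 — checks out.
Step 9: x = 6 + (-7) = -1, y = -9 + (-8) = -17 — first mismatch against the transcript.
Step 9 is the first one off; corrected, y = -17.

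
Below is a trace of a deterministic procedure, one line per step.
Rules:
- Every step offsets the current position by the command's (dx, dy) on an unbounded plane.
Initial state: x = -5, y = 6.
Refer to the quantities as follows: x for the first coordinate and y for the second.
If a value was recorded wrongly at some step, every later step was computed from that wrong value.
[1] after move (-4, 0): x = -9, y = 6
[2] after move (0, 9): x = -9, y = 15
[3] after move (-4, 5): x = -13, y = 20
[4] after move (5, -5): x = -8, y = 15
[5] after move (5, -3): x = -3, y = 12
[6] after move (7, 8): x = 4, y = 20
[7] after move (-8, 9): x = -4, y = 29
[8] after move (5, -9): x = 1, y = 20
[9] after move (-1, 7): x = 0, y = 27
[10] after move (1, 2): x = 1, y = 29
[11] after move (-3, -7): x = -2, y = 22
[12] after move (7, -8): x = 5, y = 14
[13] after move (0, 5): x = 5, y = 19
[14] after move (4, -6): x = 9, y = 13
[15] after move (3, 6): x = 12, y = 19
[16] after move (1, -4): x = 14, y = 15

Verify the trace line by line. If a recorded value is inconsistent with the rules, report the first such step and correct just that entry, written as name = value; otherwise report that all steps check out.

step 16, x = 13

Recomputing the run from the initial state:
step 1: x = -9, y = 6
step 2: x = -9, y = 15
step 3: x = -13, y = 20
step 4: x = -8, y = 15
step 5: x = -3, y = 12
step 6: x = 4, y = 20
step 7: x = -4, y = 29
step 8: x = 1, y = 20
step 9: x = 0, y = 27
step 10: x = 1, y = 29
step 11: x = -2, y = 22
step 12: x = 5, y = 14
step 13: x = 5, y = 19
step 14: x = 9, y = 13
step 15: x = 12, y = 19
step 16: x = 13, y = 15
The first disagreement with the trace is at step 16, where the value should be x = 13.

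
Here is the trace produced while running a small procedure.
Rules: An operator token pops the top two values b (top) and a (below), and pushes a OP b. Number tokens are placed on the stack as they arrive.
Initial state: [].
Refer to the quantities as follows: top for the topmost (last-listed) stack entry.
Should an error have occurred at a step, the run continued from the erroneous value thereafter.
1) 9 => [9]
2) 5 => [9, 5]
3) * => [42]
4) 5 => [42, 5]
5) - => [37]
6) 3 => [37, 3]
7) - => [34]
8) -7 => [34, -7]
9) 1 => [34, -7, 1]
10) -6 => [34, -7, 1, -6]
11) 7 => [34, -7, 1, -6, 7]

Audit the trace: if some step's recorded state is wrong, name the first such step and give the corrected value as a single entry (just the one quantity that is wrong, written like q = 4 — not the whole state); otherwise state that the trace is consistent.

step 3, top = 45

Recomputing the run from the initial state:
step 1: [9]
step 2: [9, 5]
step 3: [45]
step 4: [45, 5]
step 5: [40]
step 6: [40, 3]
step 7: [37]
step 8: [37, -7]
step 9: [37, -7, 1]
step 10: [37, -7, 1, -6]
step 11: [37, -7, 1, -6, 7]
The first disagreement with the trace is at step 3, where the value should be top = 45.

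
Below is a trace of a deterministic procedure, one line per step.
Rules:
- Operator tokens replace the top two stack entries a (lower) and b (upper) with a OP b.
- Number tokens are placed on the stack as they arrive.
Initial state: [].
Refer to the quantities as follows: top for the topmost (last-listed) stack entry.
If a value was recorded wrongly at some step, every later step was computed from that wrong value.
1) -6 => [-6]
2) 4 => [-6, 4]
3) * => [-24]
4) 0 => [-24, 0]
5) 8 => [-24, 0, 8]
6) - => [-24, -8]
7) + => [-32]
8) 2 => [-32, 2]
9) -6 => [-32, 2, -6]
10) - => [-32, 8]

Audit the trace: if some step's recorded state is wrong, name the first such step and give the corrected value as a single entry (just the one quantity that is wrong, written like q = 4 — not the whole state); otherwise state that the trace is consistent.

Recomputing the run from the initial state:
step 1: [-6]
step 2: [-6, 4]
step 3: [-24]
step 4: [-24, 0]
step 5: [-24, 0, 8]
step 6: [-24, -8]
step 7: [-32]
step 8: [-32, 2]
step 9: [-32, 2, -6]
step 10: [-32, 8]
This matches the trace at every step.

no error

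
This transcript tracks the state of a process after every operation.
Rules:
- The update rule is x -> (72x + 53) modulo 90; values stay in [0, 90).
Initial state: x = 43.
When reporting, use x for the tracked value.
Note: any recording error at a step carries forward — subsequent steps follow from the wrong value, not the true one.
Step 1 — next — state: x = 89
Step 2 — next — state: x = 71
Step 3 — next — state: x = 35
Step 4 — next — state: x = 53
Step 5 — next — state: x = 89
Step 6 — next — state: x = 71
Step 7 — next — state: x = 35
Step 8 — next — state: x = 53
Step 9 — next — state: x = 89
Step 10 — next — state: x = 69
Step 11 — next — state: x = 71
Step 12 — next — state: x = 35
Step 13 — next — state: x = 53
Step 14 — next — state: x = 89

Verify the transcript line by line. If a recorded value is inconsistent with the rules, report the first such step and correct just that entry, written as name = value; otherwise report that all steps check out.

step 10, x = 71

Step 1: x = (72*43 + 53) mod 90 = 89 — confirmed correct.
Step 2: x = (72*89 + 53) mod 90 = 71 — no discrepancy.
Step 3: x = (72*71 + 53) mod 90 = 35 — confirmed correct.
Step 4: x = (72*35 + 53) mod 90 = 53 — checks out.
Step 5: x = (72*53 + 53) mod 90 = 89 — agrees with the transcript.
Step 6: x = (72*89 + 53) mod 90 = 71 — no discrepancy.
Step 7: x = (72*71 + 53) mod 90 = 35 — matches.
Step 8: x = (72*35 + 53) mod 90 = 53 — verified.
Step 9: x = (72*53 + 53) mod 90 = 89 — checks out.
Step 10: x = (72*89 + 53) mod 90 = 71 — the transcript has a different value.
Conclusion: step 10 carries the first error; the entry should be x = 71.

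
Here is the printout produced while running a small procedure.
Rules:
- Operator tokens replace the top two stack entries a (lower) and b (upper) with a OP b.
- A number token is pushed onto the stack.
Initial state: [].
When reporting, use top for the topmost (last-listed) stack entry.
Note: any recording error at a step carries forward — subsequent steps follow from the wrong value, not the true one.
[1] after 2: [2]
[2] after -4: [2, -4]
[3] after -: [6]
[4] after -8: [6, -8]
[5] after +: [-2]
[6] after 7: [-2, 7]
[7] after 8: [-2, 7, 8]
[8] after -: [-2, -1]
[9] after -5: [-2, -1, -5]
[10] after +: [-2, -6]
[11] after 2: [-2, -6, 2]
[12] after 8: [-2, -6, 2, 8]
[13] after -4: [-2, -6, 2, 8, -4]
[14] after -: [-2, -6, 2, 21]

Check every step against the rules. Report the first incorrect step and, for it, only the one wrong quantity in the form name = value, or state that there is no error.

step 14, top = 12

Recomputing the run from the initial state:
step 1: [2]
step 2: [2, -4]
step 3: [6]
step 4: [6, -8]
step 5: [-2]
step 6: [-2, 7]
step 7: [-2, 7, 8]
step 8: [-2, -1]
step 9: [-2, -1, -5]
step 10: [-2, -6]
step 11: [-2, -6, 2]
step 12: [-2, -6, 2, 8]
step 13: [-2, -6, 2, 8, -4]
step 14: [-2, -6, 2, 12]
The first disagreement with the printout is at step 14, where the value should be top = 12.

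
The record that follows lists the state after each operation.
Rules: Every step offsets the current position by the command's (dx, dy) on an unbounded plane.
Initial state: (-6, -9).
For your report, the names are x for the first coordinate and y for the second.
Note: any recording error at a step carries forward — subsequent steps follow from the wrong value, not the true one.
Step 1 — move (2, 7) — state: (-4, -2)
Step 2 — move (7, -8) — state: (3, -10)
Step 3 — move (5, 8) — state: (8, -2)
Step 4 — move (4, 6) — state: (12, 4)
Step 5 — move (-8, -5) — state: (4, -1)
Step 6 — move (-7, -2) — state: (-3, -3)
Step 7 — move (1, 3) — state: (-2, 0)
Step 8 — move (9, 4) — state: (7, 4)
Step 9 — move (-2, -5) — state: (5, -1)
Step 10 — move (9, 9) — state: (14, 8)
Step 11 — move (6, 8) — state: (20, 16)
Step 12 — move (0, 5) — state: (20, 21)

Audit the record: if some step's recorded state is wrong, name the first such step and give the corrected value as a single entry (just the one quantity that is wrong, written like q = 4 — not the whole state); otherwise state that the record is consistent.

no error

Step 1: x = -6 + (2) = -4, y = -9 + (7) = -2 — matches.
Step 2: x = -4 + (7) = 3, y = -2 + (-8) = -10 — verified.
Step 3: x = 3 + (5) = 8, y = -10 + (8) = -2 — exactly as logged.
Step 4: x = 8 + (4) = 12, y = -2 + (6) = 4 — same as recorded.
Step 5: x = 12 + (-8) = 4, y = 4 + (-5) = -1 — no discrepancy.
Step 6: x = 4 + (-7) = -3, y = -1 + (-2) = -3 — verified.
Step 7: x = -3 + (1) = -2, y = -3 + (3) = 0 — checks out.
Step 8: x = -2 + (9) = 7, y = 0 + (4) = 4 — agrees with the record.
Step 9: x = 7 + (-2) = 5, y = 4 + (-5) = -1 — checks out.
Step 10: x = 5 + (9) = 14, y = -1 + (9) = 8 — consistent with the record.
Step 11: x = 14 + (6) = 20, y = 8 + (8) = 16 — confirmed correct.
Step 12: x = 20 + (0) = 20, y = 16 + (5) = 21 — no discrepancy.
All entries verified; no error found.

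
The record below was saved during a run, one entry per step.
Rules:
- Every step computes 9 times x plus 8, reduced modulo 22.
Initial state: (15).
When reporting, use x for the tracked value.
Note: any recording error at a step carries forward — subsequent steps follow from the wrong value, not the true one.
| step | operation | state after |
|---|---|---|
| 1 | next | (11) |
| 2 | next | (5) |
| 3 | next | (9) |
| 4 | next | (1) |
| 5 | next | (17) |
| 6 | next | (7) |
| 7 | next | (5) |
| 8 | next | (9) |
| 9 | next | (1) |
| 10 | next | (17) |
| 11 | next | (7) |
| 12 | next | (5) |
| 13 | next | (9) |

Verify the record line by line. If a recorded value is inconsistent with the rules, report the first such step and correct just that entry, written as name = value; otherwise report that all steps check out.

Recomputing the run from the initial state:
step 1: x = 11
step 2: x = 19
step 3: x = 3
step 4: x = 13
step 5: x = 15
step 6: x = 11
step 7: x = 19
step 8: x = 3
step 9: x = 13
step 10: x = 15
step 11: x = 11
step 12: x = 19
step 13: x = 3
The first disagreement with the record is at step 2, where the value should be x = 19.

step 2, x = 19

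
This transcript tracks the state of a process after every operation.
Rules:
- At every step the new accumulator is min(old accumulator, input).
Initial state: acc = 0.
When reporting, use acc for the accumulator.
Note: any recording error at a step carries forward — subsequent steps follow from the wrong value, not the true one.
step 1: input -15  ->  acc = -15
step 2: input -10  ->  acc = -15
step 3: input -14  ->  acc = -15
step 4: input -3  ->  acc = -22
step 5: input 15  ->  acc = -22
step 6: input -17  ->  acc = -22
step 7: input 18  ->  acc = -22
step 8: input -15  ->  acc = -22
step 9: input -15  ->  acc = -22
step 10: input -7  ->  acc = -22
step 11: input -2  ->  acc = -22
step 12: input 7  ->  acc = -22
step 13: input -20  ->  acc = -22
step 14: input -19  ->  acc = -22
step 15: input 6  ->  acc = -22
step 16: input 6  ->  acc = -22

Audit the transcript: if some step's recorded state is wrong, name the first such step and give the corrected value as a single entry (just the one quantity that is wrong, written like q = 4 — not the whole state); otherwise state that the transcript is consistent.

step 4, acc = -15

Recomputing the run from the initial state:
step 1: acc = -15
step 2: acc = -15
step 3: acc = -15
step 4: acc = -15
step 5: acc = -15
step 6: acc = -17
step 7: acc = -17
step 8: acc = -17
step 9: acc = -17
step 10: acc = -17
step 11: acc = -17
step 12: acc = -17
step 13: acc = -20
step 14: acc = -20
step 15: acc = -20
step 16: acc = -20
The first disagreement with the transcript is at step 4, where the value should be acc = -15.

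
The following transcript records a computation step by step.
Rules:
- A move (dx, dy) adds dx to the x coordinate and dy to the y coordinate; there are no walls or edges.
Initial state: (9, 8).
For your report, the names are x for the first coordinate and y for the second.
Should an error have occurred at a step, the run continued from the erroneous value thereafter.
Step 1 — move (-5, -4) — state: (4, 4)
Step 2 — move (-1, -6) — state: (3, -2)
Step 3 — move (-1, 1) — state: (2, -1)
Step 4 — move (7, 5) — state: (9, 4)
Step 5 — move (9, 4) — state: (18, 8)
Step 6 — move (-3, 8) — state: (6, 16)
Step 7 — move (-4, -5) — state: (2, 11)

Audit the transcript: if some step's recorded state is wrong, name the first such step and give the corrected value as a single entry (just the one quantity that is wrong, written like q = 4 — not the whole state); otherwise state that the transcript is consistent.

step 6, x = 15

Recomputing the run from the initial state:
step 1: x = 4, y = 4
step 2: x = 3, y = -2
step 3: x = 2, y = -1
step 4: x = 9, y = 4
step 5: x = 18, y = 8
step 6: x = 15, y = 16
step 7: x = 11, y = 11
The first disagreement with the transcript is at step 6, where the value should be x = 15.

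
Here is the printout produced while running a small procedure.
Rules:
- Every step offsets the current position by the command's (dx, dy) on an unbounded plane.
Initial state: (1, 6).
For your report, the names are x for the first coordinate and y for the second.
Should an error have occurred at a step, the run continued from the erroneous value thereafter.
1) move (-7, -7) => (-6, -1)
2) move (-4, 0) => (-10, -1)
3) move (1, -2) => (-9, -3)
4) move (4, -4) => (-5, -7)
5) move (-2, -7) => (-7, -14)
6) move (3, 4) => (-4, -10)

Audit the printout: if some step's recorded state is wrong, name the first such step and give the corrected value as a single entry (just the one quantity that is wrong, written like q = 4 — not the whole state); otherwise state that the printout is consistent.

Step 1: x = 1 + (-7) = -6, y = 6 + (-7) = -1 — exactly as logged.
Step 2: x = -6 + (-4) = -10, y = -1 + (0) = -1 — verified.
Step 3: x = -10 + (1) = -9, y = -1 + (-2) = -3 — checks out.
Step 4: x = -9 + (4) = -5, y = -3 + (-4) = -7 — confirmed correct.
Step 5: x = -5 + (-2) = -7, y = -7 + (-7) = -14 — in agreement.
Step 6: x = -7 + (3) = -4, y = -14 + (4) = -10 — matches.
Every step is consistent.

no error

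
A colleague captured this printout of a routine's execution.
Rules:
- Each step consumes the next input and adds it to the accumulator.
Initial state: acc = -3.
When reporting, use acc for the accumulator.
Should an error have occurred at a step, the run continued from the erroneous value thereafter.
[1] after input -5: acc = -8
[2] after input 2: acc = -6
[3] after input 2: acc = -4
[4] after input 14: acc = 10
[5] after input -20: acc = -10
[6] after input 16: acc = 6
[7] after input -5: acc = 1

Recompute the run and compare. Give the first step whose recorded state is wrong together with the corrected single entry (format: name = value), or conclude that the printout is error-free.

1. acc = -3 + -5 = -8 (exactly as logged)
2. acc = -8 + 2 = -6 (verified)
3. acc = -6 + 2 = -4 (same as recorded)
4. acc = -4 + 14 = 10 (exactly as logged)
5. acc = 10 + -20 = -10 (exactly as logged)
6. acc = -10 + 16 = 6 (matches)
7. acc = 6 + -5 = 1 (confirmed correct)
All steps check out; nothing to correct.

no error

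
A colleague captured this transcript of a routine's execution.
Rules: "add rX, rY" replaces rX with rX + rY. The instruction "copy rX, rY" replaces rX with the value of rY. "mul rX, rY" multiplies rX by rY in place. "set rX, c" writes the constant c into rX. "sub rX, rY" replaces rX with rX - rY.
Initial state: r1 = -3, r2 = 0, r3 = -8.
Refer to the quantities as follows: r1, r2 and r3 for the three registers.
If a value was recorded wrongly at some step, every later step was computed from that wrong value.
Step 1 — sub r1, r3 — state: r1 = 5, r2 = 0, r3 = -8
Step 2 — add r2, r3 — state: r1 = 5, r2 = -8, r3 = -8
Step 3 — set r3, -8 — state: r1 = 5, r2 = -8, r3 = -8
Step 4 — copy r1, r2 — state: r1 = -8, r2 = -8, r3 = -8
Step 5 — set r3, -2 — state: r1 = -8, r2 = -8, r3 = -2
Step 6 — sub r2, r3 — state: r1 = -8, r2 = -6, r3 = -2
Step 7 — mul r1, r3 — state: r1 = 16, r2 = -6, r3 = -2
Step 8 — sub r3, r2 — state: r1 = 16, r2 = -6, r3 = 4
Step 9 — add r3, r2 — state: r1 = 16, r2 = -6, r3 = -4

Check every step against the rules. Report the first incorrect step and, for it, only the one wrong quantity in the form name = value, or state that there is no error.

step 9, r3 = -2

Recomputing the run from the initial state:
step 1: r1 = 5, r2 = 0, r3 = -8
step 2: r1 = 5, r2 = -8, r3 = -8
step 3: r1 = 5, r2 = -8, r3 = -8
step 4: r1 = -8, r2 = -8, r3 = -8
step 5: r1 = -8, r2 = -8, r3 = -2
step 6: r1 = -8, r2 = -6, r3 = -2
step 7: r1 = 16, r2 = -6, r3 = -2
step 8: r1 = 16, r2 = -6, r3 = 4
step 9: r1 = 16, r2 = -6, r3 = -2
The first disagreement with the transcript is at step 9, where the value should be r3 = -2.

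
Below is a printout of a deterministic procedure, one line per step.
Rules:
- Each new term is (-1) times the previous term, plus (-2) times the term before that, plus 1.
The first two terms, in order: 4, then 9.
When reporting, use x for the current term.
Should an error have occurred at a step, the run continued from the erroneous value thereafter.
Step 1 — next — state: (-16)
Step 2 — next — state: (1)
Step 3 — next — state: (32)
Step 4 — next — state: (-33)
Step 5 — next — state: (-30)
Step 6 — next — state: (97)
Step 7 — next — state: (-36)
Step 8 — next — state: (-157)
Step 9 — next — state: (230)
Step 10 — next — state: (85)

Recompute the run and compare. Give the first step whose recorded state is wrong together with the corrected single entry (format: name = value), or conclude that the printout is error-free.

step 1: x = -1*(9) + (-2)*(4) + (1) = -16 -> verified
step 2: x = -1*(-16) + (-2)*(9) + (1) = -1 -> not what was recorded
That makes step 2 the first incorrect line — x = -1 is what it should show.

step 2, x = -1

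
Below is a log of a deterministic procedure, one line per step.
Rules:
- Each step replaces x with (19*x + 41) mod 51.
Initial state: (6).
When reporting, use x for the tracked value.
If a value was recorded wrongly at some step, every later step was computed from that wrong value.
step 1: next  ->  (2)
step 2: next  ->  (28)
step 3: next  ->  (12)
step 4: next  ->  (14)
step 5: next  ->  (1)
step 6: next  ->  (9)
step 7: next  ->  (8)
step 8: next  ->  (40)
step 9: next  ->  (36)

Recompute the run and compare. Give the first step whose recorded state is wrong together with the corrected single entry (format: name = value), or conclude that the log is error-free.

no error

1. x = (19*6 + 41) mod 51 = 2 (agrees with the log)
2. x = (19*2 + 41) mod 51 = 28 (agrees with the log)
3. x = (19*28 + 41) mod 51 = 12 (same as recorded)
4. x = (19*12 + 41) mod 51 = 14 (matches)
5. x = (19*14 + 41) mod 51 = 1 (confirmed correct)
6. x = (19*1 + 41) mod 51 = 9 (matches)
7. x = (19*9 + 41) mod 51 = 8 (confirmed correct)
8. x = (19*8 + 41) mod 51 = 40 (no discrepancy)
9. x = (19*40 + 41) mod 51 = 36 (confirmed correct)
The recomputation confirms every line.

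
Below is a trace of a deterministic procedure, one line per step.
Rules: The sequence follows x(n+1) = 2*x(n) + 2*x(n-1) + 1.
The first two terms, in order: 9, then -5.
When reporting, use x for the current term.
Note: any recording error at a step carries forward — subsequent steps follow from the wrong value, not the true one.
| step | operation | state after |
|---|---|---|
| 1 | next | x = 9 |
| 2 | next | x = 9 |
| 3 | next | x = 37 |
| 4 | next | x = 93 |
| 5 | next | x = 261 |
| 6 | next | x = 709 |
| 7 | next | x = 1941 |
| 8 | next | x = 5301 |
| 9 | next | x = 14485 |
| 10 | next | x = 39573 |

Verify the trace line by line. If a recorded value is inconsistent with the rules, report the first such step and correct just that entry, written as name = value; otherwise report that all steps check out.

Step 1: x = 2*(-5) + (2)*(9) + (1) = 9 — agrees with the trace.
Step 2: x = 2*(9) + (2)*(-5) + (1) = 9 — matches.
Step 3: x = 2*(9) + (2)*(9) + (1) = 37 — consistent with the trace.
Step 4: x = 2*(37) + (2)*(9) + (1) = 93 — no discrepancy.
Step 5: x = 2*(93) + (2)*(37) + (1) = 261 — confirmed correct.
Step 6: x = 2*(261) + (2)*(93) + (1) = 709 — matches.
Step 7: x = 2*(709) + (2)*(261) + (1) = 1941 — same as recorded.
Step 8: x = 2*(1941) + (2)*(709) + (1) = 5301 — verified.
Step 9: x = 2*(5301) + (2)*(1941) + (1) = 14485 — in agreement.
Step 10: x = 2*(14485) + (2)*(5301) + (1) = 39573 — no discrepancy.
All entries verified; no error found.

no error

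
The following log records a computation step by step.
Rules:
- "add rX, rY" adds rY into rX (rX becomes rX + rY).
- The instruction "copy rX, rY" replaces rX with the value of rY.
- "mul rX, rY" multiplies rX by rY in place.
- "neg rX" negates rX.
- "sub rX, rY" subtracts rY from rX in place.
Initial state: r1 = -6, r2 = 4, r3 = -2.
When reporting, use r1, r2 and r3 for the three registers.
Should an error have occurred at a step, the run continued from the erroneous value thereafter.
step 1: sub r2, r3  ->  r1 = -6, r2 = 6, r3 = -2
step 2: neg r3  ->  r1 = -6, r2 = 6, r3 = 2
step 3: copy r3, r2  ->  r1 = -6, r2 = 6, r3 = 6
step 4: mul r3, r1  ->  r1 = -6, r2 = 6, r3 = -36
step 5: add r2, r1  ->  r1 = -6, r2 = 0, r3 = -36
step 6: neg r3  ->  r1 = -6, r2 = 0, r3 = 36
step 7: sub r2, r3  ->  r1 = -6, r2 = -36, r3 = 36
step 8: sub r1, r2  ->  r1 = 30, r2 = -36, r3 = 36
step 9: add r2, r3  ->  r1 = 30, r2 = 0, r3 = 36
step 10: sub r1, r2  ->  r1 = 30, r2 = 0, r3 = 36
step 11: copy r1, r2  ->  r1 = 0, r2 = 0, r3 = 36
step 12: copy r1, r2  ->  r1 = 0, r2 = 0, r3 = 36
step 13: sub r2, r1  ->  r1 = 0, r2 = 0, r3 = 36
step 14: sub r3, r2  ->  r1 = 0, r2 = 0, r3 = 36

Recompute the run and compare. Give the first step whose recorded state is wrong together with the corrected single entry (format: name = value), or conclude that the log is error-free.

Recomputing the run from the initial state:
step 1: r1 = -6, r2 = 6, r3 = -2
step 2: r1 = -6, r2 = 6, r3 = 2
step 3: r1 = -6, r2 = 6, r3 = 6
step 4: r1 = -6, r2 = 6, r3 = -36
step 5: r1 = -6, r2 = 0, r3 = -36
step 6: r1 = -6, r2 = 0, r3 = 36
step 7: r1 = -6, r2 = -36, r3 = 36
step 8: r1 = 30, r2 = -36, r3 = 36
step 9: r1 = 30, r2 = 0, r3 = 36
step 10: r1 = 30, r2 = 0, r3 = 36
step 11: r1 = 0, r2 = 0, r3 = 36
step 12: r1 = 0, r2 = 0, r3 = 36
step 13: r1 = 0, r2 = 0, r3 = 36
step 14: r1 = 0, r2 = 0, r3 = 36
This matches the log at every step.

no error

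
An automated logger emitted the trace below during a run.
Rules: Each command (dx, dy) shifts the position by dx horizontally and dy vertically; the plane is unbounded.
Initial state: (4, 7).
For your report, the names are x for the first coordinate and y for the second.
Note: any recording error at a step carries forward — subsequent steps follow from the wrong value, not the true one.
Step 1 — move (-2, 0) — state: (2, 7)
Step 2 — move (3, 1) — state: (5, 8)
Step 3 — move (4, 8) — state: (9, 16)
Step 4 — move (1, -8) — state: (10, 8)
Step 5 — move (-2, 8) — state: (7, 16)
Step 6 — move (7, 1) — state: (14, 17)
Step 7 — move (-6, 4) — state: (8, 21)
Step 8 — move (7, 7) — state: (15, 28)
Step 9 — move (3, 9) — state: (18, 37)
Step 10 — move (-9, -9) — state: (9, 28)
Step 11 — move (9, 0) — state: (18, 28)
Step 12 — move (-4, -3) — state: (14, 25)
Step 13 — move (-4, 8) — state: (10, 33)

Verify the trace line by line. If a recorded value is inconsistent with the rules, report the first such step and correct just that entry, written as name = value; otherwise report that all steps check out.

1. x = 4 + (-2) = 2, y = 7 + (0) = 7 (exactly as logged)
2. x = 2 + (3) = 5, y = 7 + (1) = 8 (agrees with the trace)
3. x = 5 + (4) = 9, y = 8 + (8) = 16 (consistent with the trace)
4. x = 9 + (1) = 10, y = 16 + (-8) = 8 (matches)
5. x = 10 + (-2) = 8, y = 8 + (8) = 16 (not what was recorded)
First deviation found at step 5; the corrected entry is x = 8.

step 5, x = 8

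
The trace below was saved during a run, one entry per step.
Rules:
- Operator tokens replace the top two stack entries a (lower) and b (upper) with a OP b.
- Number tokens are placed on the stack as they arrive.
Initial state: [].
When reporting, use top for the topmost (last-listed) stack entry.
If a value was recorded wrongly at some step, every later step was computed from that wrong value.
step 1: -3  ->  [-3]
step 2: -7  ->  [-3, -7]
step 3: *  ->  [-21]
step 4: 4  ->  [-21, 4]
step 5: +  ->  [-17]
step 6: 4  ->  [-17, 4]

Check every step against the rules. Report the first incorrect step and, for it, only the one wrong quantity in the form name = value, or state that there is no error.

step 3, top = 21

step 1: push -3: top = -3 -> confirmed correct
step 2: push -7: top = -7 -> same as recorded
step 3: -3 * -7 = 21 -> the recorded entry deviates here
First incorrect step: 3; the correct value is top = 21.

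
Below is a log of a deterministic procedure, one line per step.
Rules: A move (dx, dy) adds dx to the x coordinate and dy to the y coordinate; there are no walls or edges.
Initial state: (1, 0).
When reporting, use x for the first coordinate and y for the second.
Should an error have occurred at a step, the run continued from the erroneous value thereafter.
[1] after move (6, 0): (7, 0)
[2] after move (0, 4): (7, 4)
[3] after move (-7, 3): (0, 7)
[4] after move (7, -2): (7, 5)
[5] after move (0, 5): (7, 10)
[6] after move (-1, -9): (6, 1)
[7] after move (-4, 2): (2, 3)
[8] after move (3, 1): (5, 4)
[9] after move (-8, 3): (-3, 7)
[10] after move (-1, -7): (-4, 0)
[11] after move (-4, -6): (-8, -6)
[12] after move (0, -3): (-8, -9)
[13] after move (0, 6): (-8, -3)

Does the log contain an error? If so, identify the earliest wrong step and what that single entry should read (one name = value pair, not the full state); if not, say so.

no error

step 1: x = 1 + (6) = 7, y = 0 + (0) = 0 -> no discrepancy
step 2: x = 7 + (0) = 7, y = 0 + (4) = 4 -> exactly as logged
step 3: x = 7 + (-7) = 0, y = 4 + (3) = 7 -> matches
step 4: x = 0 + (7) = 7, y = 7 + (-2) = 5 -> checks out
step 5: x = 7 + (0) = 7, y = 5 + (5) = 10 -> agrees with the log
step 6: x = 7 + (-1) = 6, y = 10 + (-9) = 1 -> exactly as logged
step 7: x = 6 + (-4) = 2, y = 1 + (2) = 3 -> verified
step 8: x = 2 + (3) = 5, y = 3 + (1) = 4 -> confirmed correct
step 9: x = 5 + (-8) = -3, y = 4 + (3) = 7 -> in agreement
step 10: x = -3 + (-1) = -4, y = 7 + (-7) = 0 -> in agreement
step 11: x = -4 + (-4) = -8, y = 0 + (-6) = -6 -> same as recorded
step 12: x = -8 + (0) = -8, y = -6 + (-3) = -9 -> same as recorded
step 13: x = -8 + (0) = -8, y = -9 + (6) = -3 -> consistent with the log
No step deviates from the rules.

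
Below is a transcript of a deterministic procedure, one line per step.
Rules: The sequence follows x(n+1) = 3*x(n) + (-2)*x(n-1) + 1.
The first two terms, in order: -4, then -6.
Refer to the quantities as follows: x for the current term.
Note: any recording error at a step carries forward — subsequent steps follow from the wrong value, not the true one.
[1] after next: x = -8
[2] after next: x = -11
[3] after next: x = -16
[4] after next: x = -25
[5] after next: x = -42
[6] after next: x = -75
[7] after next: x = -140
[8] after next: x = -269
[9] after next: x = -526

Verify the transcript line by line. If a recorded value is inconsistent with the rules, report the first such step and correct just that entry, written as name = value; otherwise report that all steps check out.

1. x = 3*(-6) + (-2)*(-4) + (1) = -9 (the transcript disagrees here)
Step 1 is the first one off; corrected, x = -9.

step 1, x = -9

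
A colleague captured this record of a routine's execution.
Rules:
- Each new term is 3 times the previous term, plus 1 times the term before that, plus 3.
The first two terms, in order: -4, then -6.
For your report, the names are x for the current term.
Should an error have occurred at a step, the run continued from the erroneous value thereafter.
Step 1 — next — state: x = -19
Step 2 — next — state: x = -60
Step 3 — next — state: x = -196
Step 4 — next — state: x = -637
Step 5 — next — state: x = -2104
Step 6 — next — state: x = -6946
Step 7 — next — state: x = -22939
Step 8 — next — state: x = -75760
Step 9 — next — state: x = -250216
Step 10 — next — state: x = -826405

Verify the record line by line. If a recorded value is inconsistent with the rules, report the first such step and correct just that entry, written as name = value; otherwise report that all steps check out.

step 4, x = -645

step 1: x = 3*(-6) + (1)*(-4) + (3) = -19 -> confirmed correct
step 2: x = 3*(-19) + (1)*(-6) + (3) = -60 -> checks out
step 3: x = 3*(-60) + (1)*(-19) + (3) = -196 -> checks out
step 4: x = 3*(-196) + (1)*(-60) + (3) = -645 -> not what was recorded
The audit stops at step 4: the recorded entry is wrong and should be x = -645.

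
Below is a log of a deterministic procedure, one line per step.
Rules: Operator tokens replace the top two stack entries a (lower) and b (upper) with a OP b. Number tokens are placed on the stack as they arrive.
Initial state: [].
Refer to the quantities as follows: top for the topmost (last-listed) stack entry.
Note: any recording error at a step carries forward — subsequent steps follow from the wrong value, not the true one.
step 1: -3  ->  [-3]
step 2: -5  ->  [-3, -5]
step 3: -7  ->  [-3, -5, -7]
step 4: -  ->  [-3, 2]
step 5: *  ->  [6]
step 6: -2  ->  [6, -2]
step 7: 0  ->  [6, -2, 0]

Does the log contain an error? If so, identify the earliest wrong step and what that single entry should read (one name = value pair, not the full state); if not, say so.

step 5, top = -6

1. push -3: top = -3 (exactly as logged)
2. push -5: top = -5 (in agreement)
3. push -7: top = -7 (exactly as logged)
4. -5 - -7 = 2 (confirmed correct)
5. -3 * 2 = -6 (not what was recorded)
Conclusion: step 5 carries the first error; the entry should be top = -6.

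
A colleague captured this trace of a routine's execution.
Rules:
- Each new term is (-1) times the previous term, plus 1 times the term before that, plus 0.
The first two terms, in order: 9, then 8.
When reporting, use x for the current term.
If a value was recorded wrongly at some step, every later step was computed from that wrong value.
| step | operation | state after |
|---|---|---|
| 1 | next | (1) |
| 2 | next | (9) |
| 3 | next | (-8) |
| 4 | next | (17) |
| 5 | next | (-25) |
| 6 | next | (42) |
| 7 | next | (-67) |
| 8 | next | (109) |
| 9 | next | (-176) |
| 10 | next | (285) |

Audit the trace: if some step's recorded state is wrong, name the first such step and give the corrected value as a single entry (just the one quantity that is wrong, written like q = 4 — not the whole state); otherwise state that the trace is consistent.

Recomputing the run from the initial state:
step 1: x = 1
step 2: x = 7
step 3: x = -6
step 4: x = 13
step 5: x = -19
step 6: x = 32
step 7: x = -51
step 8: x = 83
step 9: x = -134
step 10: x = 217
The first disagreement with the trace is at step 2, where the value should be x = 7.

step 2, x = 7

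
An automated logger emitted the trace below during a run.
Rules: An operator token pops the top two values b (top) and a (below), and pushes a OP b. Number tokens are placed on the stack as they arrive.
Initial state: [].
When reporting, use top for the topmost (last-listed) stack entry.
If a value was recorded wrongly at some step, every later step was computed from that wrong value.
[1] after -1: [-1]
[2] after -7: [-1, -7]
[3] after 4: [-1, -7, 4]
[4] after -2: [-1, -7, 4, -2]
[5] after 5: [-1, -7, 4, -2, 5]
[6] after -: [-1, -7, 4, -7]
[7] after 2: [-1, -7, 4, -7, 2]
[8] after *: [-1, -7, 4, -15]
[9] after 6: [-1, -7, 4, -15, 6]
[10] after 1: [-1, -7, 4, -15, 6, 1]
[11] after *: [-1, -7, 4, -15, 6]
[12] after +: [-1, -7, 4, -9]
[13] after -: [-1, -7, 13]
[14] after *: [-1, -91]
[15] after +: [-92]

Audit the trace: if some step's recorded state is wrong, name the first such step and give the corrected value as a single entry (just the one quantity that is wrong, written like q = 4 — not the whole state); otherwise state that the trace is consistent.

Step 1: push -1: top = -1 — matches.
Step 2: push -7: top = -7 — exactly as logged.
Step 3: push 4: top = 4 — in agreement.
Step 4: push -2: top = -2 — in agreement.
Step 5: push 5: top = 5 — checks out.
Step 6: -2 - 5 = -7 — confirmed correct.
Step 7: push 2: top = 2 — in agreement.
Step 8: -7 * 2 = -14 — the trace has a different value.
Conclusion: step 8 carries the first error; the entry should be top = -14.

step 8, top = -14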